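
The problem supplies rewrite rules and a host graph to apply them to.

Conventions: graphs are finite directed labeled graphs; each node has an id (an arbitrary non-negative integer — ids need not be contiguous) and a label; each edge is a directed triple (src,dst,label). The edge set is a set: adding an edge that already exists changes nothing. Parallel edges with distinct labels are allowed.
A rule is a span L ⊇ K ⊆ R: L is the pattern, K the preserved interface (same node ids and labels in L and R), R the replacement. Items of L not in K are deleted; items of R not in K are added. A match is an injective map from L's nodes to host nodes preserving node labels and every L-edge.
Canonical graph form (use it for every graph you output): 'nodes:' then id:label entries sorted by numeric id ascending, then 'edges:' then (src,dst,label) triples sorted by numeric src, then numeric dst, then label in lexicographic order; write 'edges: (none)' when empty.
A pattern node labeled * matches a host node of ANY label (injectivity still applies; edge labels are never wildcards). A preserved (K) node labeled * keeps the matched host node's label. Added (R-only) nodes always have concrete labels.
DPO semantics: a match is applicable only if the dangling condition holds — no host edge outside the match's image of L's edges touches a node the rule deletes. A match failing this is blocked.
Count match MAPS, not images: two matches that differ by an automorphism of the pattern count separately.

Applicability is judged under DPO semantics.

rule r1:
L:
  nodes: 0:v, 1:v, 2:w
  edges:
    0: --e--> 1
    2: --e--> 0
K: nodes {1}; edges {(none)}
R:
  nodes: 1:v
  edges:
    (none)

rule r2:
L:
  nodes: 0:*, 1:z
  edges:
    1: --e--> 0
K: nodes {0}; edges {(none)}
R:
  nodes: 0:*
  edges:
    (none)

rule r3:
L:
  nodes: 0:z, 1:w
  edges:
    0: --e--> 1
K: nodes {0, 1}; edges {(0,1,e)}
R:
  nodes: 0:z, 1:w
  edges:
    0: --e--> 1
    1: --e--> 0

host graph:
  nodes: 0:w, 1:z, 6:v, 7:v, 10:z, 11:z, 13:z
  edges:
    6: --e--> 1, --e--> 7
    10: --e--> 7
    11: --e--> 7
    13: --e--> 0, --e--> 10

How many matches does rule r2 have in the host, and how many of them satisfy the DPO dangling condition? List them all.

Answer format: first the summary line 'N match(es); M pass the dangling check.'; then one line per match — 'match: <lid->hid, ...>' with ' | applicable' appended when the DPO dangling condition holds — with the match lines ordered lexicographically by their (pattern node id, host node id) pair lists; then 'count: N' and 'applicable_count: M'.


4 match(es); 1 pass the dangling check.
match: 0->0, 1->13
match: 0->7, 1->10
match: 0->7, 1->11 | applicable
match: 0->10, 1->13
count: 4
applicable_count: 1


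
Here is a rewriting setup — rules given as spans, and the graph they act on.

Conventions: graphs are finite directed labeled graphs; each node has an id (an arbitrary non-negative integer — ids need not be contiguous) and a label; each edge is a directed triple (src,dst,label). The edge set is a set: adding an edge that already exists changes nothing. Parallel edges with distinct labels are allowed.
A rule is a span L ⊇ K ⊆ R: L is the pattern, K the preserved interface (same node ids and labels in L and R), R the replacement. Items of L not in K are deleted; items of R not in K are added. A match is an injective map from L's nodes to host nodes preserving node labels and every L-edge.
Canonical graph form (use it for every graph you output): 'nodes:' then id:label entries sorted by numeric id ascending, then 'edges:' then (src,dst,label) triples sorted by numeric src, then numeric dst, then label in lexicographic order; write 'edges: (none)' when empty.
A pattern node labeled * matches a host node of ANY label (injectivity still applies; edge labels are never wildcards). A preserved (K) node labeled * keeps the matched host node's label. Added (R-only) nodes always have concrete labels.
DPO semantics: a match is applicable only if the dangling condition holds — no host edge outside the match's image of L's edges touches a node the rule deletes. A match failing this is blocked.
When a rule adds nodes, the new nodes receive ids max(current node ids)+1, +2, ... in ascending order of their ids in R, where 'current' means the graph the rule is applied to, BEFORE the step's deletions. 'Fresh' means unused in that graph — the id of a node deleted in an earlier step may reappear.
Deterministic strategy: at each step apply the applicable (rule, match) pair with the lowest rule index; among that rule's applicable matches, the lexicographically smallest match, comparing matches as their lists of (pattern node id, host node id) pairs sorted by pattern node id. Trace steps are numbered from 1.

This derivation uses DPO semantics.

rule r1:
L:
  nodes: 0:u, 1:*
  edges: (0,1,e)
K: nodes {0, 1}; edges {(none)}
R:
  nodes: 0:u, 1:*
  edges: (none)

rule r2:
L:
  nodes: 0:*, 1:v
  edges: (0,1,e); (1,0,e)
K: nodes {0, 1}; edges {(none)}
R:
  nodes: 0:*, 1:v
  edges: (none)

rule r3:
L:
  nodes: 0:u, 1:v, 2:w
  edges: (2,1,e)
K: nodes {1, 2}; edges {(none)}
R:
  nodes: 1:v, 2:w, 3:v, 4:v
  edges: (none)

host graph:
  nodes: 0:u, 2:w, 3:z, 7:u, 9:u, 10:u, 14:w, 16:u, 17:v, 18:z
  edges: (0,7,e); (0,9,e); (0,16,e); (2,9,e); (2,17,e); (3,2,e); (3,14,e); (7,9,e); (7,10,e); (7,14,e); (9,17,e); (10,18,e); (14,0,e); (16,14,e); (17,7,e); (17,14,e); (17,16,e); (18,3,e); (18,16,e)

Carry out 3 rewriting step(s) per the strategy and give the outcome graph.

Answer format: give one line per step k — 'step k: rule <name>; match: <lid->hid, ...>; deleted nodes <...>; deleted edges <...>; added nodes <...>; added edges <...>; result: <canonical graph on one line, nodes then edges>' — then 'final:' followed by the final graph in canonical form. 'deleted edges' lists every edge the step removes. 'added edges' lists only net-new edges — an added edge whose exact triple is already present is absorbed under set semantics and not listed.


step 1: rule r1; match: 0->0, 1->7; deleted nodes (none); deleted edges (0,7,e); added nodes (none); added edges (none); result: nodes: 0:u, 2:w, 3:z, 7:u, 9:u, 10:u, 14:w, 16:u, 17:v, 18:z edges: (0,9,e); (0,16,e); (2,9,e); (2,17,e); (3,2,e); (3,14,e); (7,9,e); (7,10,e); (7,14,e); (9,17,e); (10,18,e); (14,0,e); (16,14,e); (17,7,e); (17,14,e); (17,16,e); (18,3,e); (18,16,e)
step 2: rule r1; match: 0->0, 1->9; deleted nodes (none); deleted edges (0,9,e); added nodes (none); added edges (none); result: nodes: 0:u, 2:w, 3:z, 7:u, 9:u, 10:u, 14:w, 16:u, 17:v, 18:z edges: (0,16,e); (2,9,e); (2,17,e); (3,2,e); (3,14,e); (7,9,e); (7,10,e); (7,14,e); (9,17,e); (10,18,e); (14,0,e); (16,14,e); (17,7,e); (17,14,e); (17,16,e); (18,3,e); (18,16,e)
step 3: rule r1; match: 0->0, 1->16; deleted nodes (none); deleted edges (0,16,e); added nodes (none); added edges (none); result: nodes: 0:u, 2:w, 3:z, 7:u, 9:u, 10:u, 14:w, 16:u, 17:v, 18:z edges: (2,9,e); (2,17,e); (3,2,e); (3,14,e); (7,9,e); (7,10,e); (7,14,e); (9,17,e); (10,18,e); (14,0,e); (16,14,e); (17,7,e); (17,14,e); (17,16,e); (18,3,e); (18,16,e)
final:
nodes: 0:u, 2:w, 3:z, 7:u, 9:u, 10:u, 14:w, 16:u, 17:v, 18:z
edges: (2,9,e); (2,17,e); (3,2,e); (3,14,e); (7,9,e); (7,10,e); (7,14,e); (9,17,e); (10,18,e); (14,0,e); (16,14,e); (17,7,e); (17,14,e); (17,16,e); (18,3,e); (18,16,e)


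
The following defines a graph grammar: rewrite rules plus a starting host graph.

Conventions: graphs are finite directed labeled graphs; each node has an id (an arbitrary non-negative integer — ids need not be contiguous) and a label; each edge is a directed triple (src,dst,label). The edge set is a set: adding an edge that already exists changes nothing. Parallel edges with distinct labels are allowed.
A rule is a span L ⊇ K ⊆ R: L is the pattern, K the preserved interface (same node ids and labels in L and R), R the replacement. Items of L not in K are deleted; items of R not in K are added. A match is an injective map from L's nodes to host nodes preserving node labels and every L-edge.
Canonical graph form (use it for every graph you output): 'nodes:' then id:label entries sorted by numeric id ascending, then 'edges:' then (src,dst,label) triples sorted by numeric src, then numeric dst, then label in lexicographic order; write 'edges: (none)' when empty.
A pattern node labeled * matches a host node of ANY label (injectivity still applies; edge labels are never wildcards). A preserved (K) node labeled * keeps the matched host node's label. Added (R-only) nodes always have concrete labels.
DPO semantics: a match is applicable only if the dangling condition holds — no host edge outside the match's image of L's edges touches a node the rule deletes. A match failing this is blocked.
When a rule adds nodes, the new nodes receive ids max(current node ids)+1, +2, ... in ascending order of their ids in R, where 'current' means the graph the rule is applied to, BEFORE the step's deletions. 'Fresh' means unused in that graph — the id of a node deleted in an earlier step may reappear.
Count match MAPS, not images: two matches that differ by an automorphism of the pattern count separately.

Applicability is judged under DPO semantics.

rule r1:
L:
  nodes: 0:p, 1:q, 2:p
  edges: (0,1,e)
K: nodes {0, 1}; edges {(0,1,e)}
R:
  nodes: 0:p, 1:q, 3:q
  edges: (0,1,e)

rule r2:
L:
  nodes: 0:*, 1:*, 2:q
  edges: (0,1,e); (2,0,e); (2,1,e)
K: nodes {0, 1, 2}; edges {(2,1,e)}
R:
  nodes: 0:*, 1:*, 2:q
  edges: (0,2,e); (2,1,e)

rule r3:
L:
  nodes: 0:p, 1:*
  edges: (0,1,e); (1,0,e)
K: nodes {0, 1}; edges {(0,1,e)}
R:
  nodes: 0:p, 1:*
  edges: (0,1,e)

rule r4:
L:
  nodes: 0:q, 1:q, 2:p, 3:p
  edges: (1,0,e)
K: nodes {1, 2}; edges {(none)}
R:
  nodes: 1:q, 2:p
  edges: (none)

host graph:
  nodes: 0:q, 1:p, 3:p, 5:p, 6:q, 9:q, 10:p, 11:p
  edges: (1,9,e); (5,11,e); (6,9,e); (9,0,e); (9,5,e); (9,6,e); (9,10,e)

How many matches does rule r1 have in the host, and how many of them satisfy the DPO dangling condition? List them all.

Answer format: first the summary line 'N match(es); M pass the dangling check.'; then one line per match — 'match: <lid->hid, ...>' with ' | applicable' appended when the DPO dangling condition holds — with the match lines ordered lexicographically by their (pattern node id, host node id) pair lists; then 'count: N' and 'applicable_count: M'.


4 match(es); 1 pass the dangling check.
match: 0->1, 1->9, 2->3 | applicable
match: 0->1, 1->9, 2->5
match: 0->1, 1->9, 2->10
match: 0->1, 1->9, 2->11
count: 4
applicable_count: 1


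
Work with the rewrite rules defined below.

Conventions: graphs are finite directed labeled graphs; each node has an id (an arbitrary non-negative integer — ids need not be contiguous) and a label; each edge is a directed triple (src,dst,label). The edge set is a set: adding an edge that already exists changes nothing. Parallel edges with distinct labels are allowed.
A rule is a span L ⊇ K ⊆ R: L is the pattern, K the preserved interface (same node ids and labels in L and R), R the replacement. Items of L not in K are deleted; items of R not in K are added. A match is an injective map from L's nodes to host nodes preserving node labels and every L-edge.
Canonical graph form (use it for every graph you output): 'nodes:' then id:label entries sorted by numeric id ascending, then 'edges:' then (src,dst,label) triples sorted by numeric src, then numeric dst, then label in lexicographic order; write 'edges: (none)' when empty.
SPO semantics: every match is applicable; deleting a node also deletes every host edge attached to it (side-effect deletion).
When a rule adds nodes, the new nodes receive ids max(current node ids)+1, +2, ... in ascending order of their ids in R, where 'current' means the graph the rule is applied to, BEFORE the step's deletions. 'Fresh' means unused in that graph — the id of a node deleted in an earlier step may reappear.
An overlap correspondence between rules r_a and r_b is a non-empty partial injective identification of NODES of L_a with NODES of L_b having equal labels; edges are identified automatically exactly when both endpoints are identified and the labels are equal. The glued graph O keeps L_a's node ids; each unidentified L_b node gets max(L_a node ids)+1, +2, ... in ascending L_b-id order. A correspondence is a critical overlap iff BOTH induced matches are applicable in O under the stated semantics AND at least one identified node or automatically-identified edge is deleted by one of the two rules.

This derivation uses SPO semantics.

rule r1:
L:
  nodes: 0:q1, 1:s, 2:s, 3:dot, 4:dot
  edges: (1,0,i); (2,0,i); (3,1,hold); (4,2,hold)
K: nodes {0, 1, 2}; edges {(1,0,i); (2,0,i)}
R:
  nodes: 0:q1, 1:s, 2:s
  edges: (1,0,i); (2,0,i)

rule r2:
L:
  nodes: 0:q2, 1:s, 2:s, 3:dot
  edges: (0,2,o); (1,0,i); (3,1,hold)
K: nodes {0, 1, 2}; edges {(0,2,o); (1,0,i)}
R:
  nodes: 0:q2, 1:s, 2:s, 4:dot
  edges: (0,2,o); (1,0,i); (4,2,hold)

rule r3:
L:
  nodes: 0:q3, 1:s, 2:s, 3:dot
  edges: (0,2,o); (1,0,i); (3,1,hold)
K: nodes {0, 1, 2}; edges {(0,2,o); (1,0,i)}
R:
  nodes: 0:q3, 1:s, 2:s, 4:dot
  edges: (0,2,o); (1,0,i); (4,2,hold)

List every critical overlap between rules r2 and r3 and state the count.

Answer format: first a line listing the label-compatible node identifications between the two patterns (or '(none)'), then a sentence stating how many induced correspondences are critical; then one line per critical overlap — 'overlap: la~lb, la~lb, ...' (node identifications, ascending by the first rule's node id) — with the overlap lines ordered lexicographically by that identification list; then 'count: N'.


label-compatible node identifications between L(r2) and L(r3): 1~1, 1~2, 2~1, 2~2, 3~3
7 of the induced correspondences are critical overlaps of r2 and r3.
overlap: 1~1, 2~2, 3~3
overlap: 1~1, 3~3
overlap: 1~2, 2~1, 3~3
overlap: 1~2, 3~3
overlap: 2~1, 3~3
overlap: 2~2, 3~3
overlap: 3~3
count: 7


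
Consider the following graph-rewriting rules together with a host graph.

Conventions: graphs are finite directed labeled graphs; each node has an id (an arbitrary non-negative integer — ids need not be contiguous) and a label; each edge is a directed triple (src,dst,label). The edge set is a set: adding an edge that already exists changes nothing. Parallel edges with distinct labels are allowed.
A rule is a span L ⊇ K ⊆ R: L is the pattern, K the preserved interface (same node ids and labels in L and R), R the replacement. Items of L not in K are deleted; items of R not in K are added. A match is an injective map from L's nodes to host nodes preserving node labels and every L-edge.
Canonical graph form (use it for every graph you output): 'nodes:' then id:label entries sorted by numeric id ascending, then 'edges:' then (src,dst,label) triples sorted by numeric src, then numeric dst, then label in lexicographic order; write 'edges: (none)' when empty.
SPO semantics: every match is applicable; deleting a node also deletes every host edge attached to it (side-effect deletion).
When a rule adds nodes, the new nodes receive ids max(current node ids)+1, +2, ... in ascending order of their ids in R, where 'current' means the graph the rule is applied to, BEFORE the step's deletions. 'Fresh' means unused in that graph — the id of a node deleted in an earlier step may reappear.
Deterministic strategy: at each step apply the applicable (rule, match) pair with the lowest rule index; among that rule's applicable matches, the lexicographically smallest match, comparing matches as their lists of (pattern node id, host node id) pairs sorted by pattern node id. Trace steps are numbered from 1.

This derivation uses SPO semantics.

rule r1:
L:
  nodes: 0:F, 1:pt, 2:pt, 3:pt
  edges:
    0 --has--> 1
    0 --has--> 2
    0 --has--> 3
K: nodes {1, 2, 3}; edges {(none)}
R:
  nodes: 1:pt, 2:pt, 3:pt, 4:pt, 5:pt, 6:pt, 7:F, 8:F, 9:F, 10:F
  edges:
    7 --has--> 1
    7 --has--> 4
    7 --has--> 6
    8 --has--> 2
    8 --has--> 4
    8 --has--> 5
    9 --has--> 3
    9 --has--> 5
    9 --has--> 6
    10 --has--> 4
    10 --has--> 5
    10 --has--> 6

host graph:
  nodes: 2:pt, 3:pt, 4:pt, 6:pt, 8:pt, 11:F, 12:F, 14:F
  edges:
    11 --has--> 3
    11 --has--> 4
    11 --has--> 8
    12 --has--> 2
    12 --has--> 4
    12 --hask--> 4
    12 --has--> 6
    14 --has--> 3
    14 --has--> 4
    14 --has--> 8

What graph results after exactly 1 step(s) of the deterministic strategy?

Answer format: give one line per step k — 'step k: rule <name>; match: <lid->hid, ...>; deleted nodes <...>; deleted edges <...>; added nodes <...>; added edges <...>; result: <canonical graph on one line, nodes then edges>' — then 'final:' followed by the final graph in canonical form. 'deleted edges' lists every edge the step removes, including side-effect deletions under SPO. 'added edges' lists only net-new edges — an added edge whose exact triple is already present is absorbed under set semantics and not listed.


step 1: rule r1; match: 0->11, 1->3, 2->4, 3->8; deleted nodes 11; deleted edges (11,3,has); (11,4,has); (11,8,has); added nodes 15, 16, 17, 18, 19, 20, 21; added edges (18,3,has); (18,15,has); (18,17,has); (19,4,has); (19,15,has); (19,16,has); (20,8,has); (20,16,has); (20,17,has); (21,15,has); (21,16,has); (21,17,has); result: nodes: 2:pt, 3:pt, 4:pt, 6:pt, 8:pt, 12:F, 14:F, 15:pt, 16:pt, 17:pt, 18:F, 19:F, 20:F, 21:F edges: (12,2,has); (12,4,has); (12,4,hask); (12,6,has); (14,3,has); (14,4,has); (14,8,has); (18,3,has); (18,15,has); (18,17,has); (19,4,has); (19,15,has); (19,16,has); (20,8,has); (20,16,has); (20,17,has); (21,15,has); (21,16,has); (21,17,has)
final:
nodes: 2:pt, 3:pt, 4:pt, 6:pt, 8:pt, 12:F, 14:F, 15:pt, 16:pt, 17:pt, 18:F, 19:F, 20:F, 21:F
edges: (12,2,has); (12,4,has); (12,4,hask); (12,6,has); (14,3,has); (14,4,has); (14,8,has); (18,3,has); (18,15,has); (18,17,has); (19,4,has); (19,15,has); (19,16,has); (20,8,has); (20,16,has); (20,17,has); (21,15,has); (21,16,has); (21,17,has)


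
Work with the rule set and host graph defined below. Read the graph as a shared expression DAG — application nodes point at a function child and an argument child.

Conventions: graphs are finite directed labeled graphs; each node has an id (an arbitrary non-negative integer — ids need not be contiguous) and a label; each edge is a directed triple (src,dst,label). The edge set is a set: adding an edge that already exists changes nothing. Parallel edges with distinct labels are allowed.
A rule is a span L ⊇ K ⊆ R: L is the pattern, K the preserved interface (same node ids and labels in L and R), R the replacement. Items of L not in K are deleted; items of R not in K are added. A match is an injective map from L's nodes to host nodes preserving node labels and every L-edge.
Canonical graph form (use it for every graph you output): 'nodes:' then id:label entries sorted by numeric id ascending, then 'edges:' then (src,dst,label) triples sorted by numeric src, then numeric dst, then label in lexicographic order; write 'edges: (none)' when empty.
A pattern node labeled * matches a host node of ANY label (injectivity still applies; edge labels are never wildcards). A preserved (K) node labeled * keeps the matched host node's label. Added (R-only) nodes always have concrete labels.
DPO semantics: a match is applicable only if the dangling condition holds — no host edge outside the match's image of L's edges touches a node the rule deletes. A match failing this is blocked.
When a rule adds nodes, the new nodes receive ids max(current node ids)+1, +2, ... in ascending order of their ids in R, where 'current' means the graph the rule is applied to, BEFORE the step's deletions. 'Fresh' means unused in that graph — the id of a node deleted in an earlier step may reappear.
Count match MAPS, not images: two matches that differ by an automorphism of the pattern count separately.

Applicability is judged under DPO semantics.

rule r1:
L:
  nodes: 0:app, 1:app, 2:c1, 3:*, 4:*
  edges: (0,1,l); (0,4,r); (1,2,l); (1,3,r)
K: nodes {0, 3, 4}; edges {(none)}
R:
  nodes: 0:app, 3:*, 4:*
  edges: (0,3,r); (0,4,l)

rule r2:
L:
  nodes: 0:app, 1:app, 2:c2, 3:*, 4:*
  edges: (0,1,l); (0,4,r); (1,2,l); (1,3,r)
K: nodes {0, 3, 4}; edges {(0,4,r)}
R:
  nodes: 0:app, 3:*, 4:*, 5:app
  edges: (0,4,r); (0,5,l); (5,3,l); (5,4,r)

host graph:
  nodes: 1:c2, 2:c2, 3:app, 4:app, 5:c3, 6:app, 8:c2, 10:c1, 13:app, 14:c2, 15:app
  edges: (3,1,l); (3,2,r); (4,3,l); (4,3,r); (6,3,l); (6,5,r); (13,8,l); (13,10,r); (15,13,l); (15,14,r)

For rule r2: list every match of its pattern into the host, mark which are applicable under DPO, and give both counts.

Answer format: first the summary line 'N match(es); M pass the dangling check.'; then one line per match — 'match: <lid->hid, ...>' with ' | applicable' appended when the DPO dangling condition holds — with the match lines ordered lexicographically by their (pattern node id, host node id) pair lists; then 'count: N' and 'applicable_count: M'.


2 match(es); 1 pass the dangling check.
match: 0->6, 1->3, 2->1, 3->2, 4->5
match: 0->15, 1->13, 2->8, 3->10, 4->14 | applicable
count: 2
applicable_count: 1


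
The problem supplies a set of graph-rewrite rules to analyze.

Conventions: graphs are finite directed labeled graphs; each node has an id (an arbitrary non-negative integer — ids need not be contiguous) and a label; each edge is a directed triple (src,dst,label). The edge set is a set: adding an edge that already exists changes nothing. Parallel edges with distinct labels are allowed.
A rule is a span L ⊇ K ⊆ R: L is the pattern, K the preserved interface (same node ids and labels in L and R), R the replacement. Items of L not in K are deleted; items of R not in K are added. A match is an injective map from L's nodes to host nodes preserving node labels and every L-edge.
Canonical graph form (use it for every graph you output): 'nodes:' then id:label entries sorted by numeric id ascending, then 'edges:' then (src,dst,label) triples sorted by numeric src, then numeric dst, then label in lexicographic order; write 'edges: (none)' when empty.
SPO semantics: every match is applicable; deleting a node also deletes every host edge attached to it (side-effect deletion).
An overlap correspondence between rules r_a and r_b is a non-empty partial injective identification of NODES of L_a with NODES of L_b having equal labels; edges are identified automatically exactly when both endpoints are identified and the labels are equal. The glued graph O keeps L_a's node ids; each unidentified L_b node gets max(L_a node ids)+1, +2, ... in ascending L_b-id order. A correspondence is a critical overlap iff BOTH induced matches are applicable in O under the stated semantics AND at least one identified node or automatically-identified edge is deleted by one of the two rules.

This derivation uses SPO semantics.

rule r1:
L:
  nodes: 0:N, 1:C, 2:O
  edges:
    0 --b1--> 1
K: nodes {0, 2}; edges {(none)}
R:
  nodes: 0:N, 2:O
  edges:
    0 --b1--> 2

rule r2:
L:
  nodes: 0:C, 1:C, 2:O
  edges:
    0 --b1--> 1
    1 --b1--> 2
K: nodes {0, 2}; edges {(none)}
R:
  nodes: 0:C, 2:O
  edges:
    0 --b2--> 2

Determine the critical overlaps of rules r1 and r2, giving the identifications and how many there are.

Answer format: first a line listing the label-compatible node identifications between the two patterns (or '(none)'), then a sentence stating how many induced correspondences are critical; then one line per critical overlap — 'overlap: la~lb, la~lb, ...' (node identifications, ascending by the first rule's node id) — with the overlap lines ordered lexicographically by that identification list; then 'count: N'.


label-compatible node identifications between L(r1) and L(r2): 1~0, 1~1, 2~2
4 of the induced correspondences are critical overlaps of r1 and r2.
overlap: 1~0
overlap: 1~0, 2~2
overlap: 1~1
overlap: 1~1, 2~2
count: 4


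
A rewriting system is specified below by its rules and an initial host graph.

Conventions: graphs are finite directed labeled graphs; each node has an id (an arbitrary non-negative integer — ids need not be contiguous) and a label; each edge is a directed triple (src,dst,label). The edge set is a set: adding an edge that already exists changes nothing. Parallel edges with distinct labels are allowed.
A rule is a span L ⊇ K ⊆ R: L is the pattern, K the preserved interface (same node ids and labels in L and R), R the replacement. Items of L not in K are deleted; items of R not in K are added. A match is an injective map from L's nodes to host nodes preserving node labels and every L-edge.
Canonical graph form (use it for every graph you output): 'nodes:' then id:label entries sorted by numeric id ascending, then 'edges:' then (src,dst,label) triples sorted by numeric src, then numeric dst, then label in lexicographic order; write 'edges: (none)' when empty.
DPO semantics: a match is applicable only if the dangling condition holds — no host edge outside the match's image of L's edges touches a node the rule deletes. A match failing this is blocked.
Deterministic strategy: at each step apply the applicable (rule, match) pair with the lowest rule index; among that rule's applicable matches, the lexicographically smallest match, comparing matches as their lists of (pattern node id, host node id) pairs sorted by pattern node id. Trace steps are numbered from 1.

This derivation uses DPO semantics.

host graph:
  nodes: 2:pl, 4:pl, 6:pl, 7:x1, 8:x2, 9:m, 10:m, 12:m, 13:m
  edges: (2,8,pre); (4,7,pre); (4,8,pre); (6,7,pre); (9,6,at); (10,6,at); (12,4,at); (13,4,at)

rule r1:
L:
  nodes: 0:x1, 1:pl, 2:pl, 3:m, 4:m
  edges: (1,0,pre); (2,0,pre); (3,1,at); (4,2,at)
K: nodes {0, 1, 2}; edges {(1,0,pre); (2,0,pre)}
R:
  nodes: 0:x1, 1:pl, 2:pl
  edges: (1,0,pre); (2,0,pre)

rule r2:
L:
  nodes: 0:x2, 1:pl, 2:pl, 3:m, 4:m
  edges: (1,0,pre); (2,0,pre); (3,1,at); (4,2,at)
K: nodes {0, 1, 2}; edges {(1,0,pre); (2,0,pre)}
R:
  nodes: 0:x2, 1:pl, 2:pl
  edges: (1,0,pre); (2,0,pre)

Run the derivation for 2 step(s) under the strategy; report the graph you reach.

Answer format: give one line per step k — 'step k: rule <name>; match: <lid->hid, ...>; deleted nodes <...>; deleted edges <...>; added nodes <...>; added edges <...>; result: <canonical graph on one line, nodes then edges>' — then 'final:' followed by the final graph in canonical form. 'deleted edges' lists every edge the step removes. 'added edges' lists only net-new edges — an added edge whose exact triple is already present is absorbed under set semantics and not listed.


step 1: rule r1; match: 0->7, 1->4, 2->6, 3->12, 4->9; deleted nodes 9, 12; deleted edges (9,6,at); (12,4,at); added nodes (none); added edges (none); result: nodes: 2:pl, 4:pl, 6:pl, 7:x1, 8:x2, 10:m, 13:m edges: (2,8,pre); (4,7,pre); (4,8,pre); (6,7,pre); (10,6,at); (13,4,at)
step 2: rule r1; match: 0->7, 1->4, 2->6, 3->13, 4->10; deleted nodes 10, 13; deleted edges (10,6,at); (13,4,at); added nodes (none); added edges (none); result: nodes: 2:pl, 4:pl, 6:pl, 7:x1, 8:x2 edges: (2,8,pre); (4,7,pre); (4,8,pre); (6,7,pre)
final:
nodes: 2:pl, 4:pl, 6:pl, 7:x1, 8:x2
edges: (2,8,pre); (4,7,pre); (4,8,pre); (6,7,pre)


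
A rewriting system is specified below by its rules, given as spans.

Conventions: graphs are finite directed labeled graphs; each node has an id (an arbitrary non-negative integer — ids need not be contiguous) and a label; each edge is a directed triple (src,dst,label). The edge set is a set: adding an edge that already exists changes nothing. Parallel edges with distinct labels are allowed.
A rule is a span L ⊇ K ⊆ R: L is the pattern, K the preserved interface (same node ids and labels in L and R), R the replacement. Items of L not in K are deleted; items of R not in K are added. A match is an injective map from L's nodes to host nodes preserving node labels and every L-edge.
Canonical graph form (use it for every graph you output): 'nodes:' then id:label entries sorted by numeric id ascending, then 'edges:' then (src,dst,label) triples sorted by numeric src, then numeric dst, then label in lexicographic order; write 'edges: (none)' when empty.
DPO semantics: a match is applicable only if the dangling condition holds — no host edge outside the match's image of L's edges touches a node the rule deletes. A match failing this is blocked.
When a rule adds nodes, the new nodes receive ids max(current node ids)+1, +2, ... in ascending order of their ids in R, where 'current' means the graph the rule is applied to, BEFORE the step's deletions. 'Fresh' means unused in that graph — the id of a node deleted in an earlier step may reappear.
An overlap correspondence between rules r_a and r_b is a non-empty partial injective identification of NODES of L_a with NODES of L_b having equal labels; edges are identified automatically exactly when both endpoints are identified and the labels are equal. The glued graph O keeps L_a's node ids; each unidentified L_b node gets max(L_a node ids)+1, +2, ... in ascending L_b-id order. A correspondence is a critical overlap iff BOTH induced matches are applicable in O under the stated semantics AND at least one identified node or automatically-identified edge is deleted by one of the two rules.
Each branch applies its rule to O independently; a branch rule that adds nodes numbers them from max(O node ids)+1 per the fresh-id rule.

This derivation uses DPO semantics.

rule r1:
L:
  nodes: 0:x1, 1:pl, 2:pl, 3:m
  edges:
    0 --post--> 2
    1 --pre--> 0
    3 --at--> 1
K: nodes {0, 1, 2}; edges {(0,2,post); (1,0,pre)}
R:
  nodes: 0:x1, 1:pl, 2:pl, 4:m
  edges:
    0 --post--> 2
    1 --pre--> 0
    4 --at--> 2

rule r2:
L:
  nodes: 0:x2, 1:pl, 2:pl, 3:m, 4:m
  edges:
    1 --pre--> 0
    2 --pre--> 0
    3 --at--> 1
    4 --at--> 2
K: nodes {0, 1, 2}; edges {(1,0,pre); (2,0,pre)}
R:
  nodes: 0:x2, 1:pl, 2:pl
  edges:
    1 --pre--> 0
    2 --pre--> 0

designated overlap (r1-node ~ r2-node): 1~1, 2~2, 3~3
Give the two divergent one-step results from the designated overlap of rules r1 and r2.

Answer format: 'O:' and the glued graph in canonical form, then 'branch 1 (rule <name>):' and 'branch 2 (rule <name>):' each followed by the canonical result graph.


O:
nodes: 0:x1, 1:pl, 2:pl, 3:m, 4:x2, 5:m
edges: (0,2,post); (1,0,pre); (1,4,pre); (2,4,pre); (3,1,at); (5,2,at)
branch 1 (rule r1):
nodes: 0:x1, 1:pl, 2:pl, 4:x2, 5:m, 6:m
edges: (0,2,post); (1,0,pre); (1,4,pre); (2,4,pre); (5,2,at); (6,2,at)
branch 2 (rule r2):
nodes: 0:x1, 1:pl, 2:pl, 4:x2
edges: (0,2,post); (1,0,pre); (1,4,pre); (2,4,pre)


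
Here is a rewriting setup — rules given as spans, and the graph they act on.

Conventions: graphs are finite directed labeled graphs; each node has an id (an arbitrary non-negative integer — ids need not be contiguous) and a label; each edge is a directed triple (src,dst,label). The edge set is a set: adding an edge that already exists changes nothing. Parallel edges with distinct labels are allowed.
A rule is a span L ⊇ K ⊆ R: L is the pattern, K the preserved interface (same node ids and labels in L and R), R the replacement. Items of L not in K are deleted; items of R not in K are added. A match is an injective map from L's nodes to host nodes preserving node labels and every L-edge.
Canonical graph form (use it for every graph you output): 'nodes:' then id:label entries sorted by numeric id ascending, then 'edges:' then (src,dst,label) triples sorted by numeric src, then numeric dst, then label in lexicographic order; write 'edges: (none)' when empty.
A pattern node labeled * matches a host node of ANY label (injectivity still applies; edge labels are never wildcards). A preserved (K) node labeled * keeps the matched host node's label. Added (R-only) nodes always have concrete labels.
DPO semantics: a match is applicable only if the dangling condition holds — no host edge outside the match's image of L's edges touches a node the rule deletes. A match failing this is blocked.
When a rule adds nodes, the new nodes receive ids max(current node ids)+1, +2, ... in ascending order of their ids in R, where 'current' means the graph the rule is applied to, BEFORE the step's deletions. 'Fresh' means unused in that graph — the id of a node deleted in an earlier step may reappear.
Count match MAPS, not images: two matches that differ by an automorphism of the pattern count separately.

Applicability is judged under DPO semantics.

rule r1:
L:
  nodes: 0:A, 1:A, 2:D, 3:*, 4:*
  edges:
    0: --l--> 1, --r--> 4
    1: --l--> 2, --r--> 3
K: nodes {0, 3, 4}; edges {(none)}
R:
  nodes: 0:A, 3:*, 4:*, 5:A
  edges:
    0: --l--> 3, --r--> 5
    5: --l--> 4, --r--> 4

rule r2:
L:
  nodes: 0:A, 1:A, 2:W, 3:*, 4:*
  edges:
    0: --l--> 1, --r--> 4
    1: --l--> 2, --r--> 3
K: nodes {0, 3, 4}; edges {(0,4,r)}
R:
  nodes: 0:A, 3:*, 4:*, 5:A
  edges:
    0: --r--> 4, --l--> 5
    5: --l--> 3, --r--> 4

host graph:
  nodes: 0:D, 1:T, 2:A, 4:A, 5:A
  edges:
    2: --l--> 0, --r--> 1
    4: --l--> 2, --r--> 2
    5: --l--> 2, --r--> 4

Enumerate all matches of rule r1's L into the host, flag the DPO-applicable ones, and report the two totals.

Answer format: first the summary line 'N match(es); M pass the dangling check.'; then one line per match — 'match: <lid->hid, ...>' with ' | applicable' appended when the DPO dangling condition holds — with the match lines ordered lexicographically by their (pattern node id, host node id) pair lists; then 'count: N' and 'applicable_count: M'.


1 match(es); 0 pass the dangling check.
match: 0->5, 1->2, 2->0, 3->1, 4->4
count: 1
applicable_count: 0


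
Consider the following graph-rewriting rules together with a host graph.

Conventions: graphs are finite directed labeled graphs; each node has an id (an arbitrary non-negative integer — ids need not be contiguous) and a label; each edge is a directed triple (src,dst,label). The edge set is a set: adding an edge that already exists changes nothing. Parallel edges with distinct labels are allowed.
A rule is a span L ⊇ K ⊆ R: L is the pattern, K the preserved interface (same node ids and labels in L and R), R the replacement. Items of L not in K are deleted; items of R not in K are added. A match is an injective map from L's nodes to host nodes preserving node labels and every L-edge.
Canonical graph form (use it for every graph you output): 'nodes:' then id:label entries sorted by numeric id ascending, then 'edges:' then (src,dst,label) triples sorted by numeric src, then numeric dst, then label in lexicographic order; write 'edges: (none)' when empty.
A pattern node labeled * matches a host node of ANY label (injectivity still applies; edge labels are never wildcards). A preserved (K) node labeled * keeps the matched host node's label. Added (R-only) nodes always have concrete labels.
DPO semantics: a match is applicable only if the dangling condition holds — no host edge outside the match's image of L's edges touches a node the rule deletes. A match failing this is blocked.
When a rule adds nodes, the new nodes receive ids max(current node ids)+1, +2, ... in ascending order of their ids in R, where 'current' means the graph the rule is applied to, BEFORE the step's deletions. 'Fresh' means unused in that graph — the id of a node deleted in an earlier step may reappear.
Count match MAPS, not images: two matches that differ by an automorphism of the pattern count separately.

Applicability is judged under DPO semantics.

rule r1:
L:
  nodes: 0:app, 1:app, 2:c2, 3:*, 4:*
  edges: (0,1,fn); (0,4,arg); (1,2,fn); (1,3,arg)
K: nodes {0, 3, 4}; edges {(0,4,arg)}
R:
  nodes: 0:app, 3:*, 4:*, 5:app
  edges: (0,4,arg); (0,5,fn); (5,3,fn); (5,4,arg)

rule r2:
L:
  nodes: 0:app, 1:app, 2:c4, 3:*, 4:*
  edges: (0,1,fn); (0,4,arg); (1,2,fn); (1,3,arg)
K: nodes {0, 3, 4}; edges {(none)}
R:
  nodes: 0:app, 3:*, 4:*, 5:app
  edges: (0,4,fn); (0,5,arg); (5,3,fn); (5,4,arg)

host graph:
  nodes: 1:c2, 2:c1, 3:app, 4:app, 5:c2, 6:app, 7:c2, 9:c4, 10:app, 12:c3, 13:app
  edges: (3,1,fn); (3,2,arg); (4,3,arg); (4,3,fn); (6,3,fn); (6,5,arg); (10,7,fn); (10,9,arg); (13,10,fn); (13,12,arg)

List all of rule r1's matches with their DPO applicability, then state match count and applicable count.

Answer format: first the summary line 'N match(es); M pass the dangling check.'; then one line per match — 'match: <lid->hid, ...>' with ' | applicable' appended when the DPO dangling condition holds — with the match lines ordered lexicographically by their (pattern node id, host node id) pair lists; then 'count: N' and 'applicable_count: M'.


2 match(es); 1 pass the dangling check.
match: 0->6, 1->3, 2->1, 3->2, 4->5
match: 0->13, 1->10, 2->7, 3->9, 4->12 | applicable
count: 2
applicable_count: 1


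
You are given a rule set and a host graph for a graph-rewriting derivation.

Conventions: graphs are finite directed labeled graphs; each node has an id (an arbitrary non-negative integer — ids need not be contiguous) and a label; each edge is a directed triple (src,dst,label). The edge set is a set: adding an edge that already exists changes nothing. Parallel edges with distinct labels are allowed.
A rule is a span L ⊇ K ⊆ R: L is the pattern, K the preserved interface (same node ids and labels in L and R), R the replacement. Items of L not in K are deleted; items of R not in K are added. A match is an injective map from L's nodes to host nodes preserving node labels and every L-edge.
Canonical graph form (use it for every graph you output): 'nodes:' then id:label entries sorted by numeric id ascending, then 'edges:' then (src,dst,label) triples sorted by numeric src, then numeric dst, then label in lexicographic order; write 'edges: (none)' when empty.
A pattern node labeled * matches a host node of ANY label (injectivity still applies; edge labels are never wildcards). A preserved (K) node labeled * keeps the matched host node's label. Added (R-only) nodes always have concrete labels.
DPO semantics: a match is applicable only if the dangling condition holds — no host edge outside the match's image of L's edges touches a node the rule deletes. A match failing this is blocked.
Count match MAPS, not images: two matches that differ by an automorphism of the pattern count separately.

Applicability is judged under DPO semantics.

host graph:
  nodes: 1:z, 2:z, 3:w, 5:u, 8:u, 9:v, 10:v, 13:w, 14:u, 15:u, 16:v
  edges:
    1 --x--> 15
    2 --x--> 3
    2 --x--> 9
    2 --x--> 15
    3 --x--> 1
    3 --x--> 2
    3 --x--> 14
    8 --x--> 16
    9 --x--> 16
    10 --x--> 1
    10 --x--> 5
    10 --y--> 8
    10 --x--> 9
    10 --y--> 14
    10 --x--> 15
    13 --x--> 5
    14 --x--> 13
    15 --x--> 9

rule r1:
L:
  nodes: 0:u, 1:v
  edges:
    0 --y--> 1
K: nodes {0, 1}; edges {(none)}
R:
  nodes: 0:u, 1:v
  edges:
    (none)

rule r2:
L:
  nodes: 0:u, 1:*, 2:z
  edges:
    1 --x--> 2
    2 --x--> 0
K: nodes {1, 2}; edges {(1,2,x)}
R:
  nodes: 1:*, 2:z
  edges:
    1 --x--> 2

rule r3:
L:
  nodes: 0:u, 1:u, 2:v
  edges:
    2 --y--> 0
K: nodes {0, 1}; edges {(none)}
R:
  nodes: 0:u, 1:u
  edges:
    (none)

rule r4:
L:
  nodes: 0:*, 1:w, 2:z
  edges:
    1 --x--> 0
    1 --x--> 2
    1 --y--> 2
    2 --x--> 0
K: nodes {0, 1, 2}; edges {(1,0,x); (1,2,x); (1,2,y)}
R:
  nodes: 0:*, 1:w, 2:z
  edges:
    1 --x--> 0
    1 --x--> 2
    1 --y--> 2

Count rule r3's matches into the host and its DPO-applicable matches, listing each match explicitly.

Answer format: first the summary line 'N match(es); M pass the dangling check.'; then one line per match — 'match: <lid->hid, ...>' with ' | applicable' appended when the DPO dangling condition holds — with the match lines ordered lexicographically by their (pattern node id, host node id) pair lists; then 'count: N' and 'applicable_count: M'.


6 match(es); 0 pass the dangling check.
match: 0->8, 1->5, 2->10
match: 0->8, 1->14, 2->10
match: 0->8, 1->15, 2->10
match: 0->14, 1->5, 2->10
match: 0->14, 1->8, 2->10
match: 0->14, 1->15, 2->10
count: 6
applicable_count: 0


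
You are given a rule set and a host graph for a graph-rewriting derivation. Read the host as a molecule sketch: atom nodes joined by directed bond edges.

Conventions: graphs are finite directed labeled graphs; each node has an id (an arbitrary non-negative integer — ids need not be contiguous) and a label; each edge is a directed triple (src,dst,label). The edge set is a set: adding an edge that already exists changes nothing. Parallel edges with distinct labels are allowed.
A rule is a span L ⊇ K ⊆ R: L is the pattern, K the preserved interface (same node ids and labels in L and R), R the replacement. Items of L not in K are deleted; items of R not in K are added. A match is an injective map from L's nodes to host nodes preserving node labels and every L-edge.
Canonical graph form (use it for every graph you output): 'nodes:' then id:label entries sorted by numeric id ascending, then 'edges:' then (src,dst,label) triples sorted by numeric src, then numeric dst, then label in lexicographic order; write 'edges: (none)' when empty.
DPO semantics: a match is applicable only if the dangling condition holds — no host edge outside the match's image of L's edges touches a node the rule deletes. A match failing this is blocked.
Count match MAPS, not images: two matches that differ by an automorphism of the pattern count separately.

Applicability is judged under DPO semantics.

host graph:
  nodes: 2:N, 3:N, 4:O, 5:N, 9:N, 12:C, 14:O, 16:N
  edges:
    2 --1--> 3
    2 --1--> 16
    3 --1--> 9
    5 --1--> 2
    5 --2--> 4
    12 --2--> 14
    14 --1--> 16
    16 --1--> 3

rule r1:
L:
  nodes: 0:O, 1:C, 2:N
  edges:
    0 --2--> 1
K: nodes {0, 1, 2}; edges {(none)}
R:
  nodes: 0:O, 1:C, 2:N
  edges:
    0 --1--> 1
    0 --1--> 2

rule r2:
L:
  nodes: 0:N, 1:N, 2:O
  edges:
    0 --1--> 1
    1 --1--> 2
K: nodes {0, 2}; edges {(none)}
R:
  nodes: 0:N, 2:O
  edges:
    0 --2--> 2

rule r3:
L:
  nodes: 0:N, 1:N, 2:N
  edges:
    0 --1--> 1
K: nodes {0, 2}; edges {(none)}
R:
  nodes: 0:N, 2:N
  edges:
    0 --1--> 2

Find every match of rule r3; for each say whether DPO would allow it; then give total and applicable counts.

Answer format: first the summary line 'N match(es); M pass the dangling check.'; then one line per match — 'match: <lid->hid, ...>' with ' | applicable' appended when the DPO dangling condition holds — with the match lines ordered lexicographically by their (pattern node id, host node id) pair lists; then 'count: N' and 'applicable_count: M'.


15 match(es); 3 pass the dangling check.
match: 0->2, 1->3, 2->5
match: 0->2, 1->3, 2->9
match: 0->2, 1->3, 2->16
match: 0->2, 1->16, 2->3
match: 0->2, 1->16, 2->5
match: 0->2, 1->16, 2->9
match: 0->3, 1->9, 2->2 | applicable
match: 0->3, 1->9, 2->5 | applicable
match: 0->3, 1->9, 2->16 | applicable
match: 0->5, 1->2, 2->3
match: 0->5, 1->2, 2->9
match: 0->5, 1->2, 2->16
match: 0->16, 1->3, 2->2
match: 0->16, 1->3, 2->5
match: 0->16, 1->3, 2->9
count: 15
applicable_count: 3
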